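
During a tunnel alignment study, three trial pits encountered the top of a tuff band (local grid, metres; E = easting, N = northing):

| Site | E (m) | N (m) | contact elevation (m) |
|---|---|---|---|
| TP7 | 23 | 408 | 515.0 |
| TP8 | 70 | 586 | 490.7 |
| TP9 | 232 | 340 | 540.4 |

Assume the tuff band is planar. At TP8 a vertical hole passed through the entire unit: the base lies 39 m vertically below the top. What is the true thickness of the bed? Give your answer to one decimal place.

Let the plane be z = a·E + b·N + c.
TP8−TP7: 47a + 178b = −24.3;  TP9−TP7: 209a − 68b = 25.4.
Solving gives a = 0.07101, b = −0.15527.
|∇z| = √(a²+b²) = 0.17074, so dip δ = arctan(0.17074) = 9.69°.
True thickness = vertical thickness × cos δ = 39 × cos 9.69° = 38.4 m.

38.4 m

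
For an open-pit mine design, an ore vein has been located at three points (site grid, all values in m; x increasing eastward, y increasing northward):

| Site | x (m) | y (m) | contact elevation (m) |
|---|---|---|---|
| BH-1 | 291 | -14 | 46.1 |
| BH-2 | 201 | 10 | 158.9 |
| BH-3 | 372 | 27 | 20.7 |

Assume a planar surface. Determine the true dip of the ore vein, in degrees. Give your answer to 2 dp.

56.84°

Two edge vectors: BH-1→BH-2 = (-90, 24, 112.8), BH-1→BH-3 = (81, 41, -25.4).
Normal n = (BH-1→BH-2) × (BH-1→BH-3) = (-5234.4, 6850.8, -5634).
So ∂z/∂x = −n_x/n_z = −0.92907 and ∂z/∂y = −n_y/n_z = 1.21597.
Gradient magnitude |∇z| = √(a² + b²) = √(0.86318 + 1.47859) = 1.53028.
True dip = arctan(1.53028) = 56.84°, dipping toward SE (azimuth ≈ 143°).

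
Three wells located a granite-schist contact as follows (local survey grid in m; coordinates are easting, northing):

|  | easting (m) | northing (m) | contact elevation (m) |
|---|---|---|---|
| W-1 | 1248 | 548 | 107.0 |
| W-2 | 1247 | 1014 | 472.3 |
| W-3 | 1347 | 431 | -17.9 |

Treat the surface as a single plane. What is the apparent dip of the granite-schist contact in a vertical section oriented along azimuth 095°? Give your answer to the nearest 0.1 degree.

22.0°

Let the plane be z = a·easting + b·northing + c.
W-2−W-1: −1a + 466b = 365.3;  W-3−W-1: 99a − 117b = −124.9.
Solving gives a = −0.33603, b = 0.78318.
Unit vector along 095° is (sin 95°, cos 95°) = (0.9962, -0.0872).
Slope in that direction = a·(0.9962) + b·(-0.0872) = −0.40301.
Apparent dip = arctan|0.40301| = 22.0° (true dip is 40.4°, so apparent ≤ true as expected).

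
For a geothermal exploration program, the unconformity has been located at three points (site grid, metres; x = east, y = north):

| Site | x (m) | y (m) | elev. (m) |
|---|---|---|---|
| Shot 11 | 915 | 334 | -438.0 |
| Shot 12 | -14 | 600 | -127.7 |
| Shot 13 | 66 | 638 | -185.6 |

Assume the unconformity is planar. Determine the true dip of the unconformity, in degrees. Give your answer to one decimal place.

Let the plane be z = a·x + b·y + c.
Shot 12−Shot 11: −929a + 266b = 310.3;  Shot 13−Shot 11: −849a + 304b = 252.4.
Solving gives a = −0.48059, b = −0.51191.
Gradient magnitude |∇z| = √(a² + b²) = √(0.23097 + 0.26206) = 0.70216.
True dip = arctan(0.70216) = 35.1°, dipping toward NE (azimuth ≈ 043°).

35.1°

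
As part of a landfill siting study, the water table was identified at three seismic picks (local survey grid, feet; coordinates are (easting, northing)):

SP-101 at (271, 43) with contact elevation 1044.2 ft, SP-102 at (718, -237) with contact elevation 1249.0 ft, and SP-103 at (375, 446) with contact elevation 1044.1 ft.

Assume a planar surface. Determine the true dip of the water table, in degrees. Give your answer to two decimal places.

22.16°

Let the plane be z = a·E + b·N + c.
SP-102−SP-101: 447a − 280b = 204.8;  SP-103−SP-101: 104a + 403b = −0.1.
Solving gives a = 0.39428, b = −0.10200.
Gradient magnitude |∇z| = √(a² + b²) = √(0.15545 + 0.01040) = 0.40725.
True dip = arctan(0.40725) = 22.16°, dipping toward WNW (azimuth ≈ 285°).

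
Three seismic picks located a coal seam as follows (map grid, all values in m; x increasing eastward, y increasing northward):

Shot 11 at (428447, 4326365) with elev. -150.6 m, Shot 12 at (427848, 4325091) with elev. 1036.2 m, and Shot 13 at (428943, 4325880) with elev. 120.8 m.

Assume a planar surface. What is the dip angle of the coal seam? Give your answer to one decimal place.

Let the plane be z = a·x + b·y + c.
Shot 12−Shot 11: −599a − 1274b = 1186.8;  Shot 13−Shot 11: 496a − 485b = 271.4.
Solving gives a = −0.24916, b = −0.81440.
Gradient magnitude |∇z| = √(a² + b²) = √(0.06208 + 0.66325) = 0.85167.
True dip = arctan(0.85167) = 40.4°, dipping toward NNE (azimuth ≈ 017°).

40.4°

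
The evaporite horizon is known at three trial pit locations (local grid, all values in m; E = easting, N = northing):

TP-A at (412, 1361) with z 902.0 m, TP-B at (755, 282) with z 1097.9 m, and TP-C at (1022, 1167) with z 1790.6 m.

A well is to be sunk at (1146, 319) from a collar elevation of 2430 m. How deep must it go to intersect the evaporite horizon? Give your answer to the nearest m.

712 m

Let the plane be z = a·E + b·N + c.
TP-B−TP-A: 343a − 1079b = 195.9;  TP-C−TP-A: 610a − 194b = 888.6.
Solving gives a = 1.55632, b = 0.31318.
Then c = 902 − a·412 − b·1361 = −165.44.
At (1146, 319): z_contact = 1783.5 + 99.9 − 165.44 = 1718.0 m.
Depth below ground = 2430 − 1718.0 = 712 m.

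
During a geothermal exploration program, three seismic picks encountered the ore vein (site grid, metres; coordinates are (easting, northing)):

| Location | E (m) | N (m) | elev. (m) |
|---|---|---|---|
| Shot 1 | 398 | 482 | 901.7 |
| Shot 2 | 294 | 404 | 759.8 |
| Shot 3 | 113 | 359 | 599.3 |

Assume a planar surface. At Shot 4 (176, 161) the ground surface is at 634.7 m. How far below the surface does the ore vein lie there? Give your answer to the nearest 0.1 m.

Let the plane be z = a·E + b·N + c.
Shot 2−Shot 1: −104a − 78b = −141.9;  Shot 3−Shot 1: −285a − 123b = −302.4.
Solving gives a = 0.64987, b = 0.95273.
Then c = 901.7 − a·398 − b·482 = 183.83.
At (176, 161): z_contact = 114.38 + 153.39 + 183.83 = 451.60 m.
Depth below ground = 634.7 − 451.60 = 183.1 m.

183.1 m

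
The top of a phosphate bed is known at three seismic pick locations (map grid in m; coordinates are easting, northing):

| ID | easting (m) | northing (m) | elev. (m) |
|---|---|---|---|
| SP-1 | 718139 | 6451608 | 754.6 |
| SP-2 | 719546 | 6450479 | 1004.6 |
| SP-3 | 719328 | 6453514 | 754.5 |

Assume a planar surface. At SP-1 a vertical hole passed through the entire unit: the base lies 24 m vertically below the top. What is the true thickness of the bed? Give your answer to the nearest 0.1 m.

Let the plane be z = a·easting + b·northing + c.
SP-2−SP-1: 1407a − 1129b = 250;  SP-3−SP-1: 1189a + 1906b = −0.1.
Solving gives a = 0.11838, b = −0.07390.
|∇z| = √(a²+b²) = 0.13956, so dip δ = arctan(0.13956) = 7.94°.
True thickness = vertical thickness × cos δ = 24 × cos 7.94° = 23.8 m.

23.8 m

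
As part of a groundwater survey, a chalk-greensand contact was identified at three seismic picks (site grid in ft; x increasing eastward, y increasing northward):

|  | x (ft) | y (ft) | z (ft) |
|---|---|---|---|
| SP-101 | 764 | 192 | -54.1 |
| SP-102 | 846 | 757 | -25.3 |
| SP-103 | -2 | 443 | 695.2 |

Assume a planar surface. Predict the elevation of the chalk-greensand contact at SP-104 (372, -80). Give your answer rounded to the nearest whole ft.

256 ft

Let the plane be z = a·x + b·y + c.
SP-102−SP-101: 82a + 565b = 28.8;  SP-103−SP-101: −766a + 251b = 749.3.
Solving gives a = −0.91785, b = 0.18418.
Then c = -54.1 − a·764 − b·192 = 611.77.
At (372, -80): z = −341.4 − 14.7 + 611.77 = 255.6 ft.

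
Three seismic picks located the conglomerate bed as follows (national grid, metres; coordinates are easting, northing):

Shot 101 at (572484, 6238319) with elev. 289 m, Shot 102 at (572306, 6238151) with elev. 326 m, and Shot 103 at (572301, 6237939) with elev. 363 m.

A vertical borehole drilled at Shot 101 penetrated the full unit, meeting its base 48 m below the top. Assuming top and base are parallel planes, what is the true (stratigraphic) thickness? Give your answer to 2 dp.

Let the plane be z = a·easting + b·northing + c.
Shot 102−Shot 101: −178a − 168b = 37;  Shot 103−Shot 101: −183a − 380b = 74.
Solving gives a = −0.04412, b = −0.17349.
|∇z| = √(a²+b²) = 0.17901, so dip δ = arctan(0.17901) = 10.15°.
True thickness = vertical thickness × cos δ = 48 × cos 10.15° = 47.25 m.

47.25 m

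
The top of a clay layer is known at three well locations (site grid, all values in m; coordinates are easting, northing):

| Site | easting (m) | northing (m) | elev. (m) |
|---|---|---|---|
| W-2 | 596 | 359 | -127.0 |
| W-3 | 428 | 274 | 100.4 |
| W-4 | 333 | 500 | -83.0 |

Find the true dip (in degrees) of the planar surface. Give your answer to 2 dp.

Let the plane be z = a·easting + b·northing + c.
W-3−W-2: −168a − 85b = 227.4;  W-4−W-2: −263a + 141b = 44.
Solving gives a = −0.77761, b = −1.13837.
Gradient magnitude |∇z| = √(a² + b²) = √(0.60467 + 1.29590) = 1.37861.
True dip = arctan(1.37861) = 54.04°, dipping toward NE (azimuth ≈ 034°).

54.04°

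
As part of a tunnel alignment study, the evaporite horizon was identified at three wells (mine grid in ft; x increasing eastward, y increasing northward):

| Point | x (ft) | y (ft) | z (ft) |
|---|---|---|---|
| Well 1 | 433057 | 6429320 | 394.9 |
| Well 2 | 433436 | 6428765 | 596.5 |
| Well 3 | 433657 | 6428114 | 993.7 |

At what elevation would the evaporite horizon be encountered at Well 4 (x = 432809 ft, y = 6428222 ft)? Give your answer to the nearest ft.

Two edge vectors: Well 1→Well 2 = (379, -555, 201.6), Well 1→Well 3 = (600, -1206, 598.8).
Normal n = (Well 1→Well 2) × (Well 1→Well 3) = (-89204.4, -105985.2, -124074).
So ∂z/∂x = −n_x/n_z = −0.71896127 and ∂z/∂y = −n_y/n_z = −0.85420958.
Intercept c from Well 1: 394.9 + 311351.21 + 5491986.77 = 5803732.88.
At (432809, 6428222): z = −311172.9 − 5491048.8 + 5803732.88 = 1511.1 ft.

1511 ft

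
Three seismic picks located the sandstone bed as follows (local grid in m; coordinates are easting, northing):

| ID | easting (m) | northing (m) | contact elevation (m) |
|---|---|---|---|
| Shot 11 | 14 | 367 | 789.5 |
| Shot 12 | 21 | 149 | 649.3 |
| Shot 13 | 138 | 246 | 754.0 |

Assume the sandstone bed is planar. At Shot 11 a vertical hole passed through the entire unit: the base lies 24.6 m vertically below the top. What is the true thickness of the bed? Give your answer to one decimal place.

Let the plane be z = a·easting + b·northing + c.
Shot 12−Shot 11: 7a − 218b = −140.2;  Shot 13−Shot 11: 124a − 121b = −35.5.
Solving gives a = 0.35231, b = 0.65443.
|∇z| = √(a²+b²) = 0.74324, so dip δ = arctan(0.74324) = 36.62°.
True thickness = vertical thickness × cos δ = 24.6 × cos 36.62° = 19.7 m.

19.7 m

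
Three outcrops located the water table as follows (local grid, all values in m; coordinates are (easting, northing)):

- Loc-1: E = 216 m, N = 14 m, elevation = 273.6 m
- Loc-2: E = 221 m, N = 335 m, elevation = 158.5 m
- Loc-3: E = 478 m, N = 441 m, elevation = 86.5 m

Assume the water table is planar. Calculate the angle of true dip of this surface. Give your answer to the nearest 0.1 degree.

20.8°

Let the plane be z = a·E + b·N + c.
Loc-2−Loc-1: 5a + 321b = −115.1;  Loc-3−Loc-1: 262a + 427b = −187.1.
Solving gives a = −0.13312, b = −0.35649.
Gradient magnitude |∇z| = √(a² + b²) = √(0.01772 + 0.12709) = 0.38054.
True dip = arctan(0.38054) = 20.8°, dipping toward NNE (azimuth ≈ 020°).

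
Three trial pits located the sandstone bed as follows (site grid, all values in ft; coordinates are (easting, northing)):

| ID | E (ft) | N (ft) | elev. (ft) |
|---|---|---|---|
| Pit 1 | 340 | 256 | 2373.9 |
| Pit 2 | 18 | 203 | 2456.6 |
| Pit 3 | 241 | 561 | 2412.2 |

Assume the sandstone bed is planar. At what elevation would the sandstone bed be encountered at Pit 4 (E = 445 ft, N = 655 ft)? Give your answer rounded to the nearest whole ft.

2362 ft

Let the plane be z = a·E + b·N + c.
Pit 2−Pit 1: −322a − 53b = 82.7;  Pit 3−Pit 1: −99a + 305b = 38.3.
Solving gives a = −0.26343, b = 0.04007.
Then c = 2373.9 − a·340 − b·256 = 2453.21.
At (445, 655): z = −117.2 + 26.2 + 2453.21 = 2362.2 ft.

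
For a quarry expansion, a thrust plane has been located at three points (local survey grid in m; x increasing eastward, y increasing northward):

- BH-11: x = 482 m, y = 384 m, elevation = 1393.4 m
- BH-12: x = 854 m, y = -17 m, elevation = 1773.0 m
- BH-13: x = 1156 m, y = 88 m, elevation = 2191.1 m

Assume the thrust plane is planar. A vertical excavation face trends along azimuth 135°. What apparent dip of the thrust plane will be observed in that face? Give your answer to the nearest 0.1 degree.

Let the plane be z = a·x + b·y + c.
BH-12−BH-11: 372a − 401b = 379.6;  BH-13−BH-11: 674a − 296b = 797.7.
Solving gives a = 1.29566, b = 0.25533.
Unit vector along 135° is (sin 135°, cos 135°) = (0.7071, -0.7071).
Slope in that direction = a·(0.7071) + b·(-0.7071) = 0.73563.
Apparent dip = arctan|0.73563| = 36.3° (true dip is 52.9°, so apparent ≤ true as expected).

36.3°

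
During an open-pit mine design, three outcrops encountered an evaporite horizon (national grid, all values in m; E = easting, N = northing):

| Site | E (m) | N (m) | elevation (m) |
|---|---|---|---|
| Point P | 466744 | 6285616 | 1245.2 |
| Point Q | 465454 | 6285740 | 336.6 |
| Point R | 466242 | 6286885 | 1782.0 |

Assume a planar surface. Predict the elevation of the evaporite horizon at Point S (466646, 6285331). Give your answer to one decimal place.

961.4 m

Two edge vectors: Point P→Point Q = (-1290, 124, -908.6), Point P→Point R = (-502, 1269, 536.8).
Normal n = (Point P→Point Q) × (Point P→Point R) = (1219576.6, 1148589.2, -1574762).
So ∂z/∂E = −n_x/n_z = 0.774451377 and ∂z/∂N = −n_y/n_z = 0.729373201.
Intercept c from Point P: 1245.2 − 361470.53 − 4584559.86 = −4944785.19.
At (466646, 6285331): z = 361394.6 + 4584352.0 − 4944785.19 = 961.4 m.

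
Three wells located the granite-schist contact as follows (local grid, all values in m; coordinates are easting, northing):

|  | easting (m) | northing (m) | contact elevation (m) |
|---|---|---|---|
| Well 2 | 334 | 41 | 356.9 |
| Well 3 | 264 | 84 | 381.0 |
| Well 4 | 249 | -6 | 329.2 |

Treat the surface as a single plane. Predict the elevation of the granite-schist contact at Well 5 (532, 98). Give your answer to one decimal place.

391.3 m

Let the plane be z = a·easting + b·northing + c.
Well 3−Well 2: −70a + 43b = 24.1;  Well 4−Well 2: −85a − 47b = −27.7.
Solving gives a = 0.00841, b = 0.57415.
Then c = 356.9 − a·334 − b·41 = 330.55.
At (532, 98): z = 4.5 + 56.3 + 330.55 = 391.3 m.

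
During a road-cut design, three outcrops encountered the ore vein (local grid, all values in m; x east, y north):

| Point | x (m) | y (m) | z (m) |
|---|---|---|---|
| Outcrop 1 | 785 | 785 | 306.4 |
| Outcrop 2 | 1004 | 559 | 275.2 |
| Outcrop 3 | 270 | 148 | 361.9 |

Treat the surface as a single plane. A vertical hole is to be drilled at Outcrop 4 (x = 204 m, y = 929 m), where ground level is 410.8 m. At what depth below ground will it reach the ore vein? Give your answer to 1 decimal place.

28.6 m

Two edge vectors: Outcrop 1→Outcrop 2 = (219, -226, -31.2), Outcrop 1→Outcrop 3 = (-515, -637, 55.5).
Normal n = (Outcrop 1→Outcrop 2) × (Outcrop 1→Outcrop 3) = (-32417.4, 3913.5, -255893).
So ∂z/∂x = −n_x/n_z = −0.126683 and ∂z/∂y = −n_y/n_z = 0.015294.
Intercept c from Outcrop 1: 306.4 + 99.45 − 12.01 = 393.84.
At (204, 929): z_contact = −25.84 + 14.21 + 393.84 = 382.21 m.
Depth below ground = 410.8 − 382.21 = 28.6 m.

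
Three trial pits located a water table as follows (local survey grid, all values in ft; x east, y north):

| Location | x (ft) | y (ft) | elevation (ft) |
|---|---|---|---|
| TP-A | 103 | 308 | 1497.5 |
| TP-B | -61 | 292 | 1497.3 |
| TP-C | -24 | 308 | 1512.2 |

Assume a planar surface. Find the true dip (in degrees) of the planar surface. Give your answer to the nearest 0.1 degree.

Two edge vectors: TP-A→TP-B = (-164, -16, -0.2), TP-A→TP-C = (-127, 0, 14.7).
Normal n = (TP-A→TP-B) × (TP-A→TP-C) = (-235.2, 2436.2, -2032).
So ∂z/∂x = −n_x/n_z = −0.11575 and ∂z/∂y = −n_y/n_z = 1.19892.
Gradient magnitude |∇z| = √(a² + b²) = √(0.01340 + 1.43740) = 1.20449.
True dip = arctan(1.20449) = 50.3°, dipping toward S (azimuth ≈ 174°).

50.3°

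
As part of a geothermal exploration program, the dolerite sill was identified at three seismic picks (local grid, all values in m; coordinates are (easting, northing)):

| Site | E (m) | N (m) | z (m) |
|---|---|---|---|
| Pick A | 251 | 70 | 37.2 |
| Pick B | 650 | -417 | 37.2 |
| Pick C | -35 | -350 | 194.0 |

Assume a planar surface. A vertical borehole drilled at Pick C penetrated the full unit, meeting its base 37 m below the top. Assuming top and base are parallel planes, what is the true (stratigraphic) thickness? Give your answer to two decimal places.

Two edge vectors: Pick A→Pick B = (399, -487, 0), Pick A→Pick C = (-286, -420, 156.8).
Normal n = (Pick A→Pick B) × (Pick A→Pick C) = (-76361.6, -62563.2, -306862).
So ∂z/∂E = −n_x/n_z = −0.24885 and ∂z/∂N = −n_y/n_z = −0.20388.
|∇z| = √(a²+b²) = 0.32170, so dip δ = arctan(0.32170) = 17.83°.
True thickness = vertical thickness × cos δ = 37 × cos 17.83° = 35.22 m.

35.22 m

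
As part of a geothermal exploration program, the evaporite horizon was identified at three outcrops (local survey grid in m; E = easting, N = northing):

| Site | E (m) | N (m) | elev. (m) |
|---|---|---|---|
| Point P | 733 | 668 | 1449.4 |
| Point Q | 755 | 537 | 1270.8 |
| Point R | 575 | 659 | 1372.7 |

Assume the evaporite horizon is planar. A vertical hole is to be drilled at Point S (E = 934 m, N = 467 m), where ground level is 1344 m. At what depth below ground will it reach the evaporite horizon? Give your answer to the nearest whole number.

101 m

Let the plane be z = a·E + b·N + c.
Point Q−Point P: 22a − 131b = −178.6;  Point R−Point P: −158a − 9b = −76.7.
Solving gives a = 0.40392, b = 1.43119.
Then c = 1449.4 − a·733 − b·668 = 197.29.
At (934, 467): z_contact = 377.3 + 668.4 + 197.29 = 1242.9 m.
Depth below ground = 1344 − 1242.9 = 101 m.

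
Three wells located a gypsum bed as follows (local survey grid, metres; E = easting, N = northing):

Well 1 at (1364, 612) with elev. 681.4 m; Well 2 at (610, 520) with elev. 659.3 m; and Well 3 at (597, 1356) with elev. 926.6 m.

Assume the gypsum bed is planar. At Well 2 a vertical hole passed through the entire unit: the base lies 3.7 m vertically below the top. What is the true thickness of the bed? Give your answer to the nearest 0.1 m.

3.5 m

Two edge vectors: Well 1→Well 2 = (-754, -92, -22.1), Well 1→Well 3 = (-767, 744, 245.2).
Normal n = (Well 1→Well 2) × (Well 1→Well 3) = (-6116, 201831.5, -631540).
So ∂z/∂E = −n_x/n_z = −0.00968 and ∂z/∂N = −n_y/n_z = 0.31959.
|∇z| = √(a²+b²) = 0.31973, so dip δ = arctan(0.31973) = 17.73°.
True thickness = vertical thickness × cos δ = 3.7 × cos 17.73° = 3.5 m.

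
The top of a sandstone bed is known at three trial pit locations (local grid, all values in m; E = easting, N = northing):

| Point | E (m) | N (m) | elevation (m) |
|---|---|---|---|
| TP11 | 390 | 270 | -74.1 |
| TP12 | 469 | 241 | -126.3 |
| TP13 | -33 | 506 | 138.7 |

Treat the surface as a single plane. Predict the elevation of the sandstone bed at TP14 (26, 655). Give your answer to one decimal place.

Two edge vectors: TP11→TP12 = (79, -29, -52.2), TP11→TP13 = (-423, 236, 212.8).
Normal n = (TP11→TP12) × (TP11→TP13) = (6148, 5269.4, 6377).
So ∂z/∂E = −n_x/n_z = −0.96409 and ∂z/∂N = −n_y/n_z = −0.82631.
Intercept c from TP11: -74.1 + 375.99 + 223.10 = 525.00.
At (26, 655): z = −25.1 − 541.2 + 525.00 = -41.3 m.

-41.3 m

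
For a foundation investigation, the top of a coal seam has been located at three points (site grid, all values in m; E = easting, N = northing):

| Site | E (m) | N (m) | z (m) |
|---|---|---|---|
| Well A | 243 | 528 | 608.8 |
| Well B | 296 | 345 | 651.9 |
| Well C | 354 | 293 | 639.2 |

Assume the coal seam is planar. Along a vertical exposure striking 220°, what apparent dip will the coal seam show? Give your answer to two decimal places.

34.32°

Two edge vectors: Well A→Well B = (53, -183, 43.1), Well A→Well C = (111, -235, 30.4).
Normal n = (Well A→Well B) × (Well A→Well C) = (4565.3, 3172.9, 7858).
So ∂z/∂E = −n_x/n_z = −0.58097 and ∂z/∂N = −n_y/n_z = −0.40378.
Unit vector along 220° is (sin 220°, cos 220°) = (-0.6428, -0.7660).
Slope in that direction = a·(-0.6428) + b·(-0.7660) = 0.68276.
Apparent dip = arctan|0.68276| = 34.32° (true dip is 35.3°, so apparent ≤ true as expected).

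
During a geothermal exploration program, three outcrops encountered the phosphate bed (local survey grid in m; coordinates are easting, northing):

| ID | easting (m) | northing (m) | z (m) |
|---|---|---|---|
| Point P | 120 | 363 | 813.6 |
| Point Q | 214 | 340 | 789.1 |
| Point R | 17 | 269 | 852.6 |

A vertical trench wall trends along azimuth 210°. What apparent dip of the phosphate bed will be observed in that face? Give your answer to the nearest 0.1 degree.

Two edge vectors: Point P→Point Q = (94, -23, -24.5), Point P→Point R = (-103, -94, 39).
Normal n = (Point P→Point Q) × (Point P→Point R) = (-3200, -1142.5, -11205).
So ∂z/∂easting = −n_x/n_z = −0.28559 and ∂z/∂northing = −n_y/n_z = −0.10196.
Unit vector along 210° is (sin 210°, cos 210°) = (-0.5000, -0.8660).
Slope in that direction = a·(-0.5000) + b·(-0.8660) = 0.23110.
Apparent dip = arctan|0.23110| = 13.0° (true dip is 16.9°, so apparent ≤ true as expected).

13.0°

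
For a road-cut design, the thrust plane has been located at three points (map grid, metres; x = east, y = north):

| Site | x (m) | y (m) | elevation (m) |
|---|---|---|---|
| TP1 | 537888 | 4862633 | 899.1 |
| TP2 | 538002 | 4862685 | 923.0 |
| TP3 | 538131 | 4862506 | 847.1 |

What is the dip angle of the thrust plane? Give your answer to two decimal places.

Let the plane be z = a·x + b·y + c.
TP2−TP1: 114a + 52b = 23.9;  TP3−TP1: 243a − 127b = −52.
Solving gives a = 0.01222, b = 0.43283.
Gradient magnitude |∇z| = √(a² + b²) = √(0.00015 + 0.18734) = 0.43300.
True dip = arctan(0.43300) = 23.41°, dipping toward S (azimuth ≈ 182°).

23.41°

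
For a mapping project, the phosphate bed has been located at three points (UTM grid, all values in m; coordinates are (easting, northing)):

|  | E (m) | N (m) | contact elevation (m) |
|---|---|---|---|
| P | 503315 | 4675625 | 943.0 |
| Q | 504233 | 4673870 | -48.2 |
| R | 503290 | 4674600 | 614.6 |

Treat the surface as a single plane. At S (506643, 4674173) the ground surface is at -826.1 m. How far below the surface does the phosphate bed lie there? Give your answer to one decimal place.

Two edge vectors: P→Q = (918, -1755, -991.2), P→R = (-25, -1025, -328.4).
Normal n = (P→Q) × (P→R) = (-439638, 326251.2, -984825).
So ∂z/∂E = −n_x/n_z = −0.446412307 and ∂z/∂N = −n_y/n_z = 0.331278349.
Intercept c from P: 943 + 224686.01 − 1548933.33 = −1323304.32.
At (506643, 4674173): z_contact = −226171.67 + 1548452.31 − 1323304.32 = -1023.68 m.
Depth below ground = -826.1 − (-1023.68) = 197.6 m.

197.6 m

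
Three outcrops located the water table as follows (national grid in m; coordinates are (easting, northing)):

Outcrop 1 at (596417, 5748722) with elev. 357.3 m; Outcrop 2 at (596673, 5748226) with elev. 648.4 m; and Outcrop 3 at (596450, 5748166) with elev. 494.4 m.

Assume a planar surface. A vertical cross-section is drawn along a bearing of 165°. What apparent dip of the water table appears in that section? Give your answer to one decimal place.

Two edge vectors: Outcrop 1→Outcrop 2 = (256, -496, 291.1), Outcrop 1→Outcrop 3 = (33, -556, 137.1).
Normal n = (Outcrop 1→Outcrop 2) × (Outcrop 1→Outcrop 3) = (93850, -25491.3, -125968).
So ∂z/∂E = −n_x/n_z = 0.74503 and ∂z/∂N = −n_y/n_z = −0.20236.
Unit vector along 165° is (sin 165°, cos 165°) = (0.2588, -0.9659).
Slope in that direction = a·(0.2588) + b·(-0.9659) = 0.38830.
Apparent dip = arctan|0.38830| = 21.2° (true dip is 37.7°, so apparent ≤ true as expected).

21.2°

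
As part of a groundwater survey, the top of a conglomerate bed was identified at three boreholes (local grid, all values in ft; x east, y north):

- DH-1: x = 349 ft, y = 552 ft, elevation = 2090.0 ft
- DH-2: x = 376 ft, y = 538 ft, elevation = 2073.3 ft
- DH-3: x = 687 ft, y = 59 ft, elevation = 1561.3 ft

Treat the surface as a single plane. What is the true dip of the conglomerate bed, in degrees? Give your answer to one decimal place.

45.3°

Two edge vectors: DH-1→DH-2 = (27, -14, -16.7), DH-1→DH-3 = (338, -493, -528.7).
Normal n = (DH-1→DH-2) × (DH-1→DH-3) = (-831.3, 8630.3, -8579).
So ∂z/∂x = −n_x/n_z = −0.09690 and ∂z/∂y = −n_y/n_z = 1.00598.
Gradient magnitude |∇z| = √(a² + b²) = √(0.00939 + 1.01200) = 1.01064.
True dip = arctan(1.01064) = 45.3°, dipping toward S (azimuth ≈ 174°).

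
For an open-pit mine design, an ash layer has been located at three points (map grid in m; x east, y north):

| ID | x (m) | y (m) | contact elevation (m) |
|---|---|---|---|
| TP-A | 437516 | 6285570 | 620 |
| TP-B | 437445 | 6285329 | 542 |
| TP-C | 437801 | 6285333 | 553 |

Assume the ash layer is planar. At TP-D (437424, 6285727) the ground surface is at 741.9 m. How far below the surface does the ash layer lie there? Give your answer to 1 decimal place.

Let the plane be z = a·x + b·y + c.
TP-B−TP-A: −71a − 241b = −78;  TP-C−TP-A: 285a − 237b = −67.
Solving gives a = 0.027352886, b = 0.315593133.
Then c = 620 − a·437516 − b·6285570 = −1995030.06.
At (437424, 6285727): z_contact = 11964.81 + 1983732.28 − 1995030.06 = 667.03 m.
Depth below ground = 741.9 − 667.03 = 74.9 m.

74.9 m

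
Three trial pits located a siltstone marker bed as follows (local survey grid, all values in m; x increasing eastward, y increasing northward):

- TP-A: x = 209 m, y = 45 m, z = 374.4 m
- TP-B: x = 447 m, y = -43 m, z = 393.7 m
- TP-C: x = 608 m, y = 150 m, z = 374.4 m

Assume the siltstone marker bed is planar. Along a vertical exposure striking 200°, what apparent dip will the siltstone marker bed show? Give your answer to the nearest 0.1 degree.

6.2°

Let the plane be z = a·x + b·y + c.
TP-B−TP-A: 238a − 88b = 19.3;  TP-C−TP-A: 399a + 105b = 0.
Solving gives a = 0.03372, b = −0.12813.
Unit vector along 200° is (sin 200°, cos 200°) = (-0.3420, -0.9397).
Slope in that direction = a·(-0.3420) + b·(-0.9397) = 0.10887.
Apparent dip = arctan|0.10887| = 6.2° (true dip is 7.5°, so apparent ≤ true as expected).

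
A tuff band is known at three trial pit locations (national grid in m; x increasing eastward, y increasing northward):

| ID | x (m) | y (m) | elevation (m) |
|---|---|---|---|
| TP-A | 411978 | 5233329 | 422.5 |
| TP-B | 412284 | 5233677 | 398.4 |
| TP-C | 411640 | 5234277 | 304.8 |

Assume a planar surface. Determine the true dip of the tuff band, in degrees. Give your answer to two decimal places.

Let the plane be z = a·x + b·y + c.
TP-B−TP-A: 306a + 348b = −24.1;  TP-C−TP-A: −338a + 948b = −117.7.
Solving gives a = 0.04443, b = −0.10832.
Gradient magnitude |∇z| = √(a² + b²) = √(0.00197 + 0.01173) = 0.11707.
True dip = arctan(0.11707) = 6.68°, dipping toward NNW (azimuth ≈ 338°).

6.68°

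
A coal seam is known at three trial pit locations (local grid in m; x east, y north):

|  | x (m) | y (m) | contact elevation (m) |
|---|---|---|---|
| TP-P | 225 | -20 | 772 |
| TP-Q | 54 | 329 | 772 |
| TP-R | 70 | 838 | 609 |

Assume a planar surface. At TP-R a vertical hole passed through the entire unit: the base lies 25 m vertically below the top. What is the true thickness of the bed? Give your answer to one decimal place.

20.6 m

Two edge vectors: TP-P→TP-Q = (-171, 349, 0), TP-P→TP-R = (-155, 858, -163).
Normal n = (TP-P→TP-Q) × (TP-P→TP-R) = (-56887, -27873, -92623).
So ∂z/∂x = −n_x/n_z = −0.61418 and ∂z/∂y = −n_y/n_z = −0.30093.
|∇z| = √(a²+b²) = 0.68394, so dip δ = arctan(0.68394) = 34.37°.
True thickness = vertical thickness × cos δ = 25 × cos 34.37° = 20.6 m.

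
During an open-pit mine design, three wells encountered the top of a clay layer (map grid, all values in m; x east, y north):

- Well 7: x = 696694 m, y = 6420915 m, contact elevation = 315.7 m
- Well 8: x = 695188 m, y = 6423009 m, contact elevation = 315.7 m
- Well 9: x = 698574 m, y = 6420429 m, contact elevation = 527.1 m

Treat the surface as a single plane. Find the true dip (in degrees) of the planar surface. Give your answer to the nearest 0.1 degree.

Let the plane be z = a·x + b·y + c.
Well 8−Well 7: −1506a + 2094b = 0;  Well 9−Well 7: 1880a − 486b = 211.4.
Solving gives a = 0.13813, b = 0.09934.
Gradient magnitude |∇z| = √(a² + b²) = √(0.01908 + 0.00987) = 0.17014.
True dip = arctan(0.17014) = 9.7°, dipping toward SW (azimuth ≈ 234°).

9.7°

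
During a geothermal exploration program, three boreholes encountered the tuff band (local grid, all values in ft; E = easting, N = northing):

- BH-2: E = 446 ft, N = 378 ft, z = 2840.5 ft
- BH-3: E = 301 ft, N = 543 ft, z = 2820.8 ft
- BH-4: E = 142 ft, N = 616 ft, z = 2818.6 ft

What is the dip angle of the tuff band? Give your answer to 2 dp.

Let the plane be z = a·E + b·N + c.
BH-3−BH-2: −145a + 165b = −19.7;  BH-4−BH-2: −304a + 238b = −21.9.
Solving gives a = −0.06870, b = −0.17976.
Gradient magnitude |∇z| = √(a² + b²) = √(0.00472 + 0.03231) = 0.19244.
True dip = arctan(0.19244) = 10.89°, dipping toward NNE (azimuth ≈ 021°).

10.89°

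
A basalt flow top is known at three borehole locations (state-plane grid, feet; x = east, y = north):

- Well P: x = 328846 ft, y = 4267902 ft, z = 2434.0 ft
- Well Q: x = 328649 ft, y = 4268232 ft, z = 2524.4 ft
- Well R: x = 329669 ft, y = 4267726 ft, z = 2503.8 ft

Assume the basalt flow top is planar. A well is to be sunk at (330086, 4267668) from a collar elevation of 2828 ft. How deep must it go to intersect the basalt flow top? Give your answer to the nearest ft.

277 ft

Two edge vectors: Well P→Well Q = (-197, 330, 90.4), Well P→Well R = (823, -176, 69.8).
Normal n = (Well P→Well Q) × (Well P→Well R) = (38944.4, 88149.8, -236918).
So ∂z/∂x = −n_x/n_z = 0.16437924 and ∂z/∂y = −n_y/n_z = 0.37206882.
Intercept c from Well P: 2434 − 54055.45 − 1587953.25 = −1639574.70.
At (330086, 4267668): z_contact = 54259.3 + 1587866.2 − 1639574.70 = 2550.8 ft.
Depth below ground = 2828 − 2550.8 = 277 ft.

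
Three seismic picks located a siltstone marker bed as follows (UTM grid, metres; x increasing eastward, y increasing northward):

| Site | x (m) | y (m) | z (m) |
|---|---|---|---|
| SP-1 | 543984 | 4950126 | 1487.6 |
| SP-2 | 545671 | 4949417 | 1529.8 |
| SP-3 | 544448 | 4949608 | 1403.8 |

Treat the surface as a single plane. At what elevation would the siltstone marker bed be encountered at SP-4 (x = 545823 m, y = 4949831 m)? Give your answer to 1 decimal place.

1674.8 m

Two edge vectors: SP-1→SP-2 = (1687, -709, 42.2), SP-1→SP-3 = (464, -518, -83.8).
Normal n = (SP-1→SP-2) × (SP-1→SP-3) = (81273.8, 160951.4, -544890).
So ∂z/∂x = −n_x/n_z = 0.149156343 and ∂z/∂y = −n_y/n_z = 0.295383288.
Intercept c from SP-1: 1487.6 − 81138.66 − 1462184.50 = −1541835.56.
At (545823, 4949831): z = 81413.0 + 1462097.4 − 1541835.56 = 1674.8 m.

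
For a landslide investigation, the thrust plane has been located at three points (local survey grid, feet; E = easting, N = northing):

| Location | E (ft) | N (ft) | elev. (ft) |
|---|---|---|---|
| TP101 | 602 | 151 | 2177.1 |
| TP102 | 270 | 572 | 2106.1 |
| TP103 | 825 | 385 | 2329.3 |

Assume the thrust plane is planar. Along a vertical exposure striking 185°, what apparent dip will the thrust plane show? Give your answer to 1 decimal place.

13.6°

Two edge vectors: TP101→TP102 = (-332, 421, -71), TP101→TP103 = (223, 234, 152.2).
Normal n = (TP101→TP102) × (TP101→TP103) = (80690.2, 34697.4, -171571).
So ∂z/∂E = −n_x/n_z = 0.47030 and ∂z/∂N = −n_y/n_z = 0.20223.
Unit vector along 185° is (sin 185°, cos 185°) = (-0.0872, -0.9962).
Slope in that direction = a·(-0.0872) + b·(-0.9962) = −0.24245.
Apparent dip = arctan|0.24245| = 13.6° (true dip is 27.1°, so apparent ≤ true as expected).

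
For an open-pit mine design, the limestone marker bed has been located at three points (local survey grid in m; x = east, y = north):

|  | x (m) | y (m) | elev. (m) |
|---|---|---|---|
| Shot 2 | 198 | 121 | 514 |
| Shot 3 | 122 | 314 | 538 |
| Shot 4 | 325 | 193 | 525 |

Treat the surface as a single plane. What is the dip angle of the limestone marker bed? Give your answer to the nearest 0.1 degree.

7.4°

Let the plane be z = a·x + b·y + c.
Shot 3−Shot 2: −76a + 193b = 24;  Shot 4−Shot 2: 127a + 72b = 11.
Solving gives a = 0.01317, b = 0.12954.
Gradient magnitude |∇z| = √(a² + b²) = √(0.00017 + 0.01678) = 0.13021.
True dip = arctan(0.13021) = 7.4°, dipping toward S (azimuth ≈ 186°).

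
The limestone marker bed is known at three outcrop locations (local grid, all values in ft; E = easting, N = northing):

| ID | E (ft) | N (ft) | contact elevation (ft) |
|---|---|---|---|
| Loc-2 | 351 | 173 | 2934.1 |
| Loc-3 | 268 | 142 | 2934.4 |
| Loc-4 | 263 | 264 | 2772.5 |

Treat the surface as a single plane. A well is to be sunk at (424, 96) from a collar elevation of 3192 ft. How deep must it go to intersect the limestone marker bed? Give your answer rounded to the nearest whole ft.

Let the plane be z = a·E + b·N + c.
Loc-3−Loc-2: −83a − 31b = 0.3;  Loc-4−Loc-2: −88a + 91b = −161.6.
Solving gives a = 0.48461, b = −1.30719.
Then c = 2934.1 − a·351 − b·173 = 2990.14.
At (424, 96): z_contact = 205.5 − 125.5 + 2990.14 = 3070.1 ft.
Depth below ground = 3192 − 3070.1 = 122 ft.

122 ft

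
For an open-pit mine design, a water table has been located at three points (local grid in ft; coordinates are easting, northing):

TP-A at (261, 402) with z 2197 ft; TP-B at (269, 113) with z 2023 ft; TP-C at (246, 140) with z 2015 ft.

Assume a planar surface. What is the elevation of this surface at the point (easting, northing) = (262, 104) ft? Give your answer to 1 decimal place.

2009.7 ft

Two edge vectors: TP-A→TP-B = (8, -289, -174), TP-A→TP-C = (-15, -262, -182).
Normal n = (TP-A→TP-B) × (TP-A→TP-C) = (7010, 4066, -6431).
So ∂z/∂easting = −n_x/n_z = 1.09003 and ∂z/∂northing = −n_y/n_z = 0.63225.
Intercept c from TP-A: 2197 − 284.50 − 254.16 = 1658.34.
At (262, 104): z = 285.6 + 65.8 + 1658.34 = 2009.7 ft.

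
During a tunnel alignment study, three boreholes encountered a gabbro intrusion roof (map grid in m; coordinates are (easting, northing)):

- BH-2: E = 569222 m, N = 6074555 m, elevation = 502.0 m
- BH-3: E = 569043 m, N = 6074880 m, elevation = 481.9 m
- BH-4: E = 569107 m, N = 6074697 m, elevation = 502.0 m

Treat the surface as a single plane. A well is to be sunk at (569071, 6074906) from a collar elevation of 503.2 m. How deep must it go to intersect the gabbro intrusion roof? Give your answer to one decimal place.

Two edge vectors: BH-2→BH-3 = (-179, 325, -20.1), BH-2→BH-4 = (-115, 142, 0).
Normal n = (BH-2→BH-3) × (BH-2→BH-4) = (2854.2, 2311.5, 11957).
So ∂z/∂E = −n_x/n_z = −0.238705361 and ∂z/∂N = −n_y/n_z = −0.193317722.
Intercept c from BH-2: 502 + 135876.34 + 1174319.13 = 1310697.48.
At (569071, 6074906): z_contact = −135840.30 − 1174386.99 + 1310697.48 = 470.19 m.
Depth below ground = 503.2 − 470.19 = 33.0 m.

33.0 m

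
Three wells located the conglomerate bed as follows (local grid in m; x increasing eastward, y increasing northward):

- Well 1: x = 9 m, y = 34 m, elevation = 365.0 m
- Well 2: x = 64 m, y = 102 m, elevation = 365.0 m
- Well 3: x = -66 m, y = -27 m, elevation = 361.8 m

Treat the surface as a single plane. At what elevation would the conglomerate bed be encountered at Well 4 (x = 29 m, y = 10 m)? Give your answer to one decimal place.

369.9 m

Let the plane be z = a·x + b·y + c.
Well 2−Well 1: 55a + 68b = 0;  Well 3−Well 1: −75a − 61b = −3.2.
Solving gives a = 0.12470, b = −0.10086.
Then c = 365 − a·9 − b·34 = 367.31.
At (29, 10): z = 3.6 − 1.0 + 367.31 = 369.9 m.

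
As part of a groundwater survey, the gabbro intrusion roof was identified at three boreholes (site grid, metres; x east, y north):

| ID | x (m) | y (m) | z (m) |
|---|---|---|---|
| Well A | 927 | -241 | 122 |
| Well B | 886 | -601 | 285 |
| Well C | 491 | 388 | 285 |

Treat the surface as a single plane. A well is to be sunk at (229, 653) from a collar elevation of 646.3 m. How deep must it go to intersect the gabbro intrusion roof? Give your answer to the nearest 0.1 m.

Two edge vectors: Well A→Well B = (-41, -360, 163), Well A→Well C = (-436, 629, 163).
Normal n = (Well A→Well B) × (Well A→Well C) = (-161207, -64385, -182749).
So ∂z/∂x = −n_x/n_z = −0.88212 and ∂z/∂y = −n_y/n_z = −0.35231.
Intercept c from Well A: 122 + 817.73 − 84.91 = 854.82.
At (229, 653): z_contact = −202.01 − 230.06 + 854.82 = 422.75 m.
Depth below ground = 646.3 − 422.75 = 223.5 m.

223.5 m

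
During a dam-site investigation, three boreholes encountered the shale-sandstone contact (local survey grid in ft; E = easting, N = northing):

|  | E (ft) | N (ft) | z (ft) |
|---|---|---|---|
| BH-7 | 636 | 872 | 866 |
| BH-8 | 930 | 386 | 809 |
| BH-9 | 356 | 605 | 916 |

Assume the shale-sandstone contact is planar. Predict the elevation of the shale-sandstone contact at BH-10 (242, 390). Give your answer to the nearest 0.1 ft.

Let the plane be z = a·E + b·N + c.
BH-8−BH-7: 294a − 486b = −57;  BH-9−BH-7: −280a − 267b = 50.
Solving gives a = −0.18417, b = 0.00587.
Then c = 866 − a·636 − b·872 = 978.01.
At (242, 390): z = −44.6 + 2.3 + 978.01 = 935.7 ft.

935.7 ft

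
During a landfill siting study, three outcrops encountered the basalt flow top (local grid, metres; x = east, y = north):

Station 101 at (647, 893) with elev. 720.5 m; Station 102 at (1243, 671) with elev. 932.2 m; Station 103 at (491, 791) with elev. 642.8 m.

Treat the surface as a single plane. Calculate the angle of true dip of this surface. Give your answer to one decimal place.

Let the plane be z = a·x + b·y + c.
Station 102−Station 101: 596a − 222b = 211.7;  Station 103−Station 101: −156a − 102b = −77.7.
Solving gives a = 0.40705, b = 0.13921.
Gradient magnitude |∇z| = √(a² + b²) = √(0.16569 + 0.01938) = 0.43020.
True dip = arctan(0.43020) = 23.3°, dipping toward WSW (azimuth ≈ 251°).

23.3°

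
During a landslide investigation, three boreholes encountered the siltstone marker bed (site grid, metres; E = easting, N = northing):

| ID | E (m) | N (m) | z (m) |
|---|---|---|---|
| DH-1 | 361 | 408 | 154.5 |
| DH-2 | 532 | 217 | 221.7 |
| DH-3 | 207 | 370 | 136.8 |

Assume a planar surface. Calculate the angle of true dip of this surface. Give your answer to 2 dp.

Let the plane be z = a·E + b·N + c.
DH-2−DH-1: 171a − 191b = 67.2;  DH-3−DH-1: −154a − 38b = −17.7.
Solving gives a = 0.16525, b = −0.20389.
Gradient magnitude |∇z| = √(a² + b²) = √(0.02731 + 0.04157) = 0.26244.
True dip = arctan(0.26244) = 14.71°, dipping toward NW (azimuth ≈ 321°).

14.71°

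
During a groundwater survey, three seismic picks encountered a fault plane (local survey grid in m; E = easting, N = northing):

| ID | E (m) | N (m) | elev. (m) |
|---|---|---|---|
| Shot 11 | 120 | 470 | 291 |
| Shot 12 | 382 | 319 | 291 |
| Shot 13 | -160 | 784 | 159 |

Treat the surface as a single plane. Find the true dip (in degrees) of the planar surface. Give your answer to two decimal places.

Let the plane be z = a·E + b·N + c.
Shot 12−Shot 11: 262a − 151b = 0;  Shot 13−Shot 11: −280a + 314b = −132.
Solving gives a = −0.49845, b = −0.86486.
Gradient magnitude |∇z| = √(a² + b²) = √(0.24845 + 0.74798) = 0.99822.
True dip = arctan(0.99822) = 44.95°, dipping toward NNE (azimuth ≈ 030°).

44.95°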